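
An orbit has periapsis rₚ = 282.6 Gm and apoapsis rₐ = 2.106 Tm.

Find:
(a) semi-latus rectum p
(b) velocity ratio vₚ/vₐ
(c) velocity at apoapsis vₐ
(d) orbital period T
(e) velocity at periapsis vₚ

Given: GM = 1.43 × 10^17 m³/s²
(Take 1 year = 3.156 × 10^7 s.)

Convert to SI: rₚ = 282.6 Gm = 2.826e+11 m; rₐ = 2.106 Tm = 2.106e+12 m.
(a) From a = (rₚ + rₐ)/2 = 1.1943e+12 m and e = (rₐ − rₚ)/(rₐ + rₚ) = 0.763376, p = a(1 − e²) = 1.1943e+12 · (1 − (0.763376)²) ≈ 4.983e+11 m
(b) Conservation of angular momentum (rₚvₚ = rₐvₐ) gives vₚ/vₐ = rₐ/rₚ = 2.106e+12/2.826e+11 ≈ 7.452
(c) With a = (rₚ + rₐ)/2 = 1.1943e+12 m, vₐ = √(GM (2/rₐ − 1/a)) = √(1.43e+17 · (2/2.106e+12 − 1/1.1943e+12)) m/s ≈ 126.8 m/s
(d) With a = (rₚ + rₐ)/2 = 1.1943e+12 m, T = 2π √(a³/GM) = 2π √((1.1943e+12)³/1.43e+17) s ≈ 2.169e+10 s
(e) With a = (rₚ + rₐ)/2 = 1.1943e+12 m, vₚ = √(GM (2/rₚ − 1/a)) = √(1.43e+17 · (2/2.826e+11 − 1/1.1943e+12)) m/s ≈ 944.6 m/s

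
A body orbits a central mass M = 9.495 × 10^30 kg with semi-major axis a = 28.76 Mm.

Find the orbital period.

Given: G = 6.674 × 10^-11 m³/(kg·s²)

Convert to SI: a = 28.76 Mm = 2.876e+07 m.
GM = G · M = 6.674e-11 · 9.495e+30 = 6.33696e+20 m³/s².
Kepler's third law: T = 2π √(a³ / GM).
Substituting a = 2.876e+07 m and GM = 6.33696e+20 m³/s²:
T = 2π √((2.876e+07)³ / 6.33696e+20) s
T ≈ 38.5 s = 38.5 seconds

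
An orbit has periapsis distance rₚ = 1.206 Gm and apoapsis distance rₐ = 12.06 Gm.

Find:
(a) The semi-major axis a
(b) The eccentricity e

Convert to SI: rₚ = 1.206 Gm = 1.206e+09 m; rₐ = 12.06 Gm = 1.206e+10 m.
(a) a = (rₚ + rₐ) / 2 = (1.206e+09 + 1.206e+10) / 2 ≈ 6.633e+09 m = 6.633 Gm.
(b) e = (rₐ − rₚ) / (rₐ + rₚ) = (1.206e+10 − 1.206e+09) / (1.206e+10 + 1.206e+09) ≈ 0.8182.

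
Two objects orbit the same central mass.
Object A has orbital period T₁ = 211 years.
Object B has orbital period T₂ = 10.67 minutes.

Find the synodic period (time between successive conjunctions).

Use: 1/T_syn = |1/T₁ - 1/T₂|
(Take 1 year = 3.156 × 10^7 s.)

Convert to SI: T₁ = 211 years = 6.65916e+09 s; T₂ = 10.67 minutes = 640.2 s.
T_syn = |T₁ · T₂ / (T₁ − T₂)|.
T_syn = |6.65916e+09 · 640.2 / (6.65916e+09 − 640.2)| s ≈ 640.2 s = 10.67 minutes.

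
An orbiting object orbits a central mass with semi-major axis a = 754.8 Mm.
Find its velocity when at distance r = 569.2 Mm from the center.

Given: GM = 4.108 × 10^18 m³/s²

Convert to SI: a = 754.8 Mm = 7.548e+08 m; r = 569.2 Mm = 5.692e+08 m.
Vis-viva: v = √(GM · (2/r − 1/a)).
2/r − 1/a = 2/5.692e+08 − 1/7.548e+08 = 2.18885e-09 m⁻¹.
v = √(4.108e+18 · 2.18885e-09) m/s ≈ 9.483e+04 m/s = 94.83 km/s.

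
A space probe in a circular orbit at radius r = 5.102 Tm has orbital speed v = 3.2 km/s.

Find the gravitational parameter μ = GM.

Convert to SI: r = 5.102 Tm = 5.102e+12 m; v = 3.2 km/s = 3200 m/s.
For a circular orbit v² = GM/r, so GM = v² · r.
GM = (3200)² · 5.102e+12 m³/s² ≈ 5.224e+19 m³/s² = 5.224 × 10^19 m³/s².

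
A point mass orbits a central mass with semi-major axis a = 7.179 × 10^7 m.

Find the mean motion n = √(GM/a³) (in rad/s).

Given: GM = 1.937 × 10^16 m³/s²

n = √(GM / a³).
n = √(1.937e+16 / (7.179e+07)³) rad/s ≈ 0.0002288 rad/s.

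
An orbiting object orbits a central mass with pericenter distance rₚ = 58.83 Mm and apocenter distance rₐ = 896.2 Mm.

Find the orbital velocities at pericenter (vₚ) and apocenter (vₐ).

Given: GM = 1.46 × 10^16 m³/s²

Convert to SI: rₚ = 58.83 Mm = 5.883e+07 m; rₐ = 896.2 Mm = 8.962e+08 m.
Use the vis-viva equation v² = GM(2/r − 1/a) with a = (rₚ + rₐ)/2 = (5.883e+07 + 8.962e+08)/2 = 4.77515e+08 m.
vₚ = √(GM · (2/rₚ − 1/a)) = √(1.46e+16 · (2/5.883e+07 − 1/4.77515e+08)) m/s ≈ 2.158e+04 m/s = 21.58 km/s.
vₐ = √(GM · (2/rₐ − 1/a)) = √(1.46e+16 · (2/8.962e+08 − 1/4.77515e+08)) m/s ≈ 1417 m/s = 1.417 km/s.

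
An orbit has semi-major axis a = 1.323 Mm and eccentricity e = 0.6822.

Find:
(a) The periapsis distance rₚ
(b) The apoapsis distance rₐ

Convert to SI: a = 1.323 Mm = 1.323e+06 m.
(a) rₚ = a(1 − e) = 1.323e+06 · (1 − 0.6822) = 1.323e+06 · 0.3178 ≈ 4.204e+05 m = 420.4 km.
(b) rₐ = a(1 + e) = 1.323e+06 · (1 + 0.6822) = 1.323e+06 · 1.6822 ≈ 2.226e+06 m = 2.226 Mm.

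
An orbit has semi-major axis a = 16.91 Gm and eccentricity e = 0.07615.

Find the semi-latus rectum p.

Convert to SI: a = 16.91 Gm = 1.691e+10 m.
p = a (1 − e²).
p = 1.691e+10 · (1 − (0.07615)²) = 1.691e+10 · 0.994201 ≈ 1.681e+10 m = 16.81 Gm.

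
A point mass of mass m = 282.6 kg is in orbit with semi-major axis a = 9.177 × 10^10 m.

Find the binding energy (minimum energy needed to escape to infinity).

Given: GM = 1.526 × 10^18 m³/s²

Total orbital energy is E = −GMm/(2a); binding energy is E_bind = −E = GMm/(2a).
E_bind = 1.526e+18 · 282.6 / (2 · 9.177e+10) J ≈ 2.35e+09 J = 2.35 GJ.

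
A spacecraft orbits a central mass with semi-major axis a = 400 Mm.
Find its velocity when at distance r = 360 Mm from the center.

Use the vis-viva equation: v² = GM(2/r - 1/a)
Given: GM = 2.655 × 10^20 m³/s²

Convert to SI: a = 400 Mm = 4e+08 m; r = 360 Mm = 3.6e+08 m.
Vis-viva: v = √(GM · (2/r − 1/a)).
2/r − 1/a = 2/3.6e+08 − 1/4e+08 = 3.05556e-09 m⁻¹.
v = √(2.655e+20 · 3.05556e-09) m/s ≈ 9.007e+05 m/s = 900.7 km/s.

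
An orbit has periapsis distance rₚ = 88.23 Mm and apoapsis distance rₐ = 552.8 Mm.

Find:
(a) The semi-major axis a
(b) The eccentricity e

Convert to SI: rₚ = 88.23 Mm = 8.823e+07 m; rₐ = 552.8 Mm = 5.528e+08 m.
(a) a = (rₚ + rₐ) / 2 = (8.823e+07 + 5.528e+08) / 2 ≈ 3.205e+08 m = 320.5 Mm.
(b) e = (rₐ − rₚ) / (rₐ + rₚ) = (5.528e+08 − 8.823e+07) / (5.528e+08 + 8.823e+07) ≈ 0.7247.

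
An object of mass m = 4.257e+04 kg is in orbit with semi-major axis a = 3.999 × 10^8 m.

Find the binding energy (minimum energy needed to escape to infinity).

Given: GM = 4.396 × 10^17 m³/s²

Total orbital energy is E = −GMm/(2a); binding energy is E_bind = −E = GMm/(2a).
E_bind = 4.396e+17 · 4.257e+04 / (2 · 3.999e+08) J ≈ 2.34e+13 J = 23.4 TJ.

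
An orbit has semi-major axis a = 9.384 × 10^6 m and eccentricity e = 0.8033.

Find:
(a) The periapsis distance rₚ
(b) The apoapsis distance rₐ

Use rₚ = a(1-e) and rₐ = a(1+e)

(a) rₚ = a(1 − e) = 9.384e+06 · (1 − 0.8033) = 9.384e+06 · 0.1967 ≈ 1.846e+06 m = 1.846 × 10^6 m.
(b) rₐ = a(1 + e) = 9.384e+06 · (1 + 0.8033) = 9.384e+06 · 1.8033 ≈ 1.692e+07 m = 1.692 × 10^7 m.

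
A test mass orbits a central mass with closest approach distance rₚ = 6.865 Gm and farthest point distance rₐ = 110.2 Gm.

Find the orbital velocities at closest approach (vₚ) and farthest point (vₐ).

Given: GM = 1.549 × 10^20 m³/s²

Convert to SI: rₚ = 6.865 Gm = 6.865e+09 m; rₐ = 110.2 Gm = 1.102e+11 m.
Use the vis-viva equation v² = GM(2/r − 1/a) with a = (rₚ + rₐ)/2 = (6.865e+09 + 1.102e+11)/2 = 5.85325e+10 m.
vₚ = √(GM · (2/rₚ − 1/a)) = √(1.549e+20 · (2/6.865e+09 − 1/5.85325e+10)) m/s ≈ 2.061e+05 m/s = 206.1 km/s.
vₐ = √(GM · (2/rₐ − 1/a)) = √(1.549e+20 · (2/1.102e+11 − 1/5.85325e+10)) m/s ≈ 1.284e+04 m/s = 12.84 km/s.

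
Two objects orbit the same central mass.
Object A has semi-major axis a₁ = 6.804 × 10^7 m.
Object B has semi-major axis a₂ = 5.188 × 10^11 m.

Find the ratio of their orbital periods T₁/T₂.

From Kepler's third law, (T₁/T₂)² = (a₁/a₂)³, so T₁/T₂ = (a₁/a₂)^(3/2).
a₁/a₂ = 6.804e+07 / 5.188e+11 = 0.000131149.
T₁/T₂ = (0.000131149)^(3/2) ≈ 1.502e-06.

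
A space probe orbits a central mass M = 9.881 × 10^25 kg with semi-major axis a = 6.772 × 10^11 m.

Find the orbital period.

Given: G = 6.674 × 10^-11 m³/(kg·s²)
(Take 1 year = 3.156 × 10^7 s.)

GM = G · M = 6.674e-11 · 9.881e+25 = 6.59458e+15 m³/s².
Kepler's third law: T = 2π √(a³ / GM).
Substituting a = 6.772e+11 m and GM = 6.59458e+15 m³/s²:
T = 2π √((6.772e+11)³ / 6.59458e+15) s
T ≈ 4.312e+10 s = 1366 years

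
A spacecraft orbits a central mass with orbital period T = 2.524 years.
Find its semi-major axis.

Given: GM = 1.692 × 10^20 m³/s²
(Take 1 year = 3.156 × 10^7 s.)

Convert to SI: T = 2.524 years = 7.96574e+07 s.
Invert Kepler's third law: a = (GM · T² / (4π²))^(1/3).
Substituting T = 7.96574e+07 s and GM = 1.692e+20 m³/s²:
a = (1.692e+20 · (7.96574e+07)² / (4π²))^(1/3) m
a ≈ 3.007e+11 m = 3.007 × 10^11 m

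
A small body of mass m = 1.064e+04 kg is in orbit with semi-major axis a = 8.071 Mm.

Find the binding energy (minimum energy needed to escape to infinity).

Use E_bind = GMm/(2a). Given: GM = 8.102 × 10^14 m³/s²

Convert to SI: a = 8.071 Mm = 8.071e+06 m.
Total orbital energy is E = −GMm/(2a); binding energy is E_bind = −E = GMm/(2a).
E_bind = 8.102e+14 · 1.064e+04 / (2 · 8.071e+06) J ≈ 5.34e+11 J = 534 GJ.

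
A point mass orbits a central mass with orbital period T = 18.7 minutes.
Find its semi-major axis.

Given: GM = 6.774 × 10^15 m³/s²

Convert to SI: T = 18.7 minutes = 1122 s.
Invert Kepler's third law: a = (GM · T² / (4π²))^(1/3).
Substituting T = 1122 s and GM = 6.774e+15 m³/s²:
a = (6.774e+15 · (1122)² / (4π²))^(1/3) m
a ≈ 6e+06 m = 6 Mm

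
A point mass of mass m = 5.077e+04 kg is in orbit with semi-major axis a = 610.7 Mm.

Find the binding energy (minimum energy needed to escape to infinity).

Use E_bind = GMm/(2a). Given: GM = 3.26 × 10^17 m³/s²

Convert to SI: a = 610.7 Mm = 6.107e+08 m.
Total orbital energy is E = −GMm/(2a); binding energy is E_bind = −E = GMm/(2a).
E_bind = 3.26e+17 · 5.077e+04 / (2 · 6.107e+08) J ≈ 1.355e+13 J = 13.55 TJ.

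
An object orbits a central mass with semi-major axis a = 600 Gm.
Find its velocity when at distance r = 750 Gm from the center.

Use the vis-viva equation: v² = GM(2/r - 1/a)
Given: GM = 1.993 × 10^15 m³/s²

Convert to SI: a = 600 Gm = 6e+11 m; r = 750 Gm = 7.5e+11 m.
Vis-viva: v = √(GM · (2/r − 1/a)).
2/r − 1/a = 2/7.5e+11 − 1/6e+11 = 1e-12 m⁻¹.
v = √(1.993e+15 · 1e-12) m/s ≈ 44.64 m/s = 44.64 m/s.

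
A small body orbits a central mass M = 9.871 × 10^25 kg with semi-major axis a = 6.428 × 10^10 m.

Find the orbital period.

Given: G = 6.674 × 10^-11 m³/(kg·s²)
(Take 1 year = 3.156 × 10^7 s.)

GM = G · M = 6.674e-11 · 9.871e+25 = 6.58791e+15 m³/s².
Kepler's third law: T = 2π √(a³ / GM).
Substituting a = 6.428e+10 m and GM = 6.58791e+15 m³/s²:
T = 2π √((6.428e+10)³ / 6.58791e+15) s
T ≈ 1.262e+09 s = 39.97 years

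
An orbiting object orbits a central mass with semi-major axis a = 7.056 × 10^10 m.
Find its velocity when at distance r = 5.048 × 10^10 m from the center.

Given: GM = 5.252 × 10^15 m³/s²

Vis-viva: v = √(GM · (2/r − 1/a)).
2/r − 1/a = 2/5.048e+10 − 1/7.056e+10 = 2.54473e-11 m⁻¹.
v = √(5.252e+15 · 2.54473e-11) m/s ≈ 365.6 m/s = 365.6 m/s.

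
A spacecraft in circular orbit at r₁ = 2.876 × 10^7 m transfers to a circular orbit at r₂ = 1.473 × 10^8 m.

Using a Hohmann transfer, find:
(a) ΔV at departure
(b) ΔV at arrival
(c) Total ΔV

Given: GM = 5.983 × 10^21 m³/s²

Transfer semi-major axis: a_t = (r₁ + r₂)/2 = (2.876e+07 + 1.473e+08)/2 = 8.803e+07 m.
Circular speeds: v₁ = √(GM/r₁) = 1.44233e+07 m/s, v₂ = √(GM/r₂) = 6.37321e+06 m/s.
Transfer speeds (vis-viva v² = GM(2/r − 1/a_t)): v₁ᵗ = 1.86574e+07 m/s, v₂ᵗ = 3.64282e+06 m/s.
(a) ΔV₁ = |v₁ᵗ − v₁| ≈ 4.234e+06 m/s = 4234 km/s.
(b) ΔV₂ = |v₂ − v₂ᵗ| ≈ 2.73e+06 m/s = 2730 km/s.
(c) ΔV_total = ΔV₁ + ΔV₂ ≈ 6.964e+06 m/s = 6964 km/s.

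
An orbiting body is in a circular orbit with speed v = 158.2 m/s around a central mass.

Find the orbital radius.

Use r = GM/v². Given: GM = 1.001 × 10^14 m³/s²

For a circular orbit, v² = GM / r, so r = GM / v².
r = 1.001e+14 / (158.2)² m ≈ 4e+09 m = 4 Gm.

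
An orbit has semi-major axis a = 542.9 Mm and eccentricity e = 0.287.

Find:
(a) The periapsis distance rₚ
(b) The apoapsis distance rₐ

Convert to SI: a = 542.9 Mm = 5.429e+08 m.
(a) rₚ = a(1 − e) = 5.429e+08 · (1 − 0.287) = 5.429e+08 · 0.713 ≈ 3.871e+08 m = 387.1 Mm.
(b) rₐ = a(1 + e) = 5.429e+08 · (1 + 0.287) = 5.429e+08 · 1.287 ≈ 6.987e+08 m = 698.7 Mm.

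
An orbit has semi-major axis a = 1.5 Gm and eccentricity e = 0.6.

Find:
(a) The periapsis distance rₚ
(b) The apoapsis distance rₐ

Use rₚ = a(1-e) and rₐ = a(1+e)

Convert to SI: a = 1.5 Gm = 1.5e+09 m.
(a) rₚ = a(1 − e) = 1.5e+09 · (1 − 0.6) = 1.5e+09 · 0.4 ≈ 6e+08 m = 600 Mm.
(b) rₐ = a(1 + e) = 1.5e+09 · (1 + 0.6) = 1.5e+09 · 1.6 ≈ 2.4e+09 m = 2.4 Gm.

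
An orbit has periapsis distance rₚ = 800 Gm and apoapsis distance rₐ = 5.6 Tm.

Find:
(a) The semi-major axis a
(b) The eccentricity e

Convert to SI: rₚ = 800 Gm = 8e+11 m; rₐ = 5.6 Tm = 5.6e+12 m.
(a) a = (rₚ + rₐ) / 2 = (8e+11 + 5.6e+12) / 2 ≈ 3.2e+12 m = 3.2 Tm.
(b) e = (rₐ − rₚ) / (rₐ + rₚ) = (5.6e+12 − 8e+11) / (5.6e+12 + 8e+11) ≈ 0.75.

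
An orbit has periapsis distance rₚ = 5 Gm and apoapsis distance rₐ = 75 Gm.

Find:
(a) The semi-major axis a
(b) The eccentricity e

Convert to SI: rₚ = 5 Gm = 5e+09 m; rₐ = 75 Gm = 7.5e+10 m.
(a) a = (rₚ + rₐ) / 2 = (5e+09 + 7.5e+10) / 2 ≈ 4e+10 m = 40 Gm.
(b) e = (rₐ − rₚ) / (rₐ + rₚ) = (7.5e+10 − 5e+09) / (7.5e+10 + 5e+09) ≈ 0.875.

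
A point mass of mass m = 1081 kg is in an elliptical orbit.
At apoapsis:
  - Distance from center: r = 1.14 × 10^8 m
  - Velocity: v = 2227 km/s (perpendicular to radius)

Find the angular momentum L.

Convert to SI: v = 2227 km/s = 2.227e+06 m/s.
Since v is perpendicular to r, L = m · v · r.
L = 1081 · 2.227e+06 · 1.14e+08 kg·m²/s ≈ 2.744e+17 kg·m²/s.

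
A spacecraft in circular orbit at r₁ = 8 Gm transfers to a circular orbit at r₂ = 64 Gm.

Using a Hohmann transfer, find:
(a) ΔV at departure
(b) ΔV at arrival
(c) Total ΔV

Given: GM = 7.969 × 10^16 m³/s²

Convert to SI: r₁ = 8 Gm = 8e+09 m; r₂ = 64 Gm = 6.4e+10 m.
Transfer semi-major axis: a_t = (r₁ + r₂)/2 = (8e+09 + 6.4e+10)/2 = 3.6e+10 m.
Circular speeds: v₁ = √(GM/r₁) = 3156.14 m/s, v₂ = √(GM/r₂) = 1115.87 m/s.
Transfer speeds (vis-viva v² = GM(2/r − 1/a_t)): v₁ᵗ = 4208.19 m/s, v₂ᵗ = 526.024 m/s.
(a) ΔV₁ = |v₁ᵗ − v₁| ≈ 1052 m/s = 1.052 km/s.
(b) ΔV₂ = |v₂ − v₂ᵗ| ≈ 589.8 m/s = 589.8 m/s.
(c) ΔV_total = ΔV₁ + ΔV₂ ≈ 1642 m/s = 1.642 km/s.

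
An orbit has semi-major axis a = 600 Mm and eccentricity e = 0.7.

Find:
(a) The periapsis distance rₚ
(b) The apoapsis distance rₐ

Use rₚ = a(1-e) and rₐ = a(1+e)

Convert to SI: a = 600 Mm = 6e+08 m.
(a) rₚ = a(1 − e) = 6e+08 · (1 − 0.7) = 6e+08 · 0.3 ≈ 1.8e+08 m = 180 Mm.
(b) rₐ = a(1 + e) = 6e+08 · (1 + 0.7) = 6e+08 · 1.7 ≈ 1.02e+09 m = 1.02 Gm.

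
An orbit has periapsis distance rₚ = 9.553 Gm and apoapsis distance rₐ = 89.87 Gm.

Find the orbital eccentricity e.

Convert to SI: rₚ = 9.553 Gm = 9.553e+09 m; rₐ = 89.87 Gm = 8.987e+10 m.
e = (rₐ − rₚ) / (rₐ + rₚ).
e = (8.987e+10 − 9.553e+09) / (8.987e+10 + 9.553e+09) = 8.0317e+10 / 9.9423e+10 ≈ 0.8078.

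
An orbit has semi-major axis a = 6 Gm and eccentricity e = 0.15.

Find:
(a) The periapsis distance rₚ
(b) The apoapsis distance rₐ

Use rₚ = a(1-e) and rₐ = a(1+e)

Convert to SI: a = 6 Gm = 6e+09 m.
(a) rₚ = a(1 − e) = 6e+09 · (1 − 0.15) = 6e+09 · 0.85 ≈ 5.1e+09 m = 5.1 Gm.
(b) rₐ = a(1 + e) = 6e+09 · (1 + 0.15) = 6e+09 · 1.15 ≈ 6.9e+09 m = 6.9 Gm.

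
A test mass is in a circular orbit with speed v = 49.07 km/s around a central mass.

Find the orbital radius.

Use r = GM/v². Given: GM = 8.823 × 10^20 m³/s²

Convert to SI: v = 49.07 km/s = 49070 m/s.
For a circular orbit, v² = GM / r, so r = GM / v².
r = 8.823e+20 / (49070)² m ≈ 3.664e+11 m = 366.4 Gm.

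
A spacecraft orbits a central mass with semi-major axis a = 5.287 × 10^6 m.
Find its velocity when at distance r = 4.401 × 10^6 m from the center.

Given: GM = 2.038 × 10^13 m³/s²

Vis-viva: v = √(GM · (2/r − 1/a)).
2/r − 1/a = 2/4.401e+06 − 1/5.287e+06 = 2.65299e-07 m⁻¹.
v = √(2.038e+13 · 2.65299e-07) m/s ≈ 2325 m/s = 2.325 km/s.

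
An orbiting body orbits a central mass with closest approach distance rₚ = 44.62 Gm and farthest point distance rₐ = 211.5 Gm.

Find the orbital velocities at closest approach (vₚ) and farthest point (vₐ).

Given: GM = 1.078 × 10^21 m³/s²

Convert to SI: rₚ = 44.62 Gm = 4.462e+10 m; rₐ = 211.5 Gm = 2.115e+11 m.
Use the vis-viva equation v² = GM(2/r − 1/a) with a = (rₚ + rₐ)/2 = (4.462e+10 + 2.115e+11)/2 = 1.2806e+11 m.
vₚ = √(GM · (2/rₚ − 1/a)) = √(1.078e+21 · (2/4.462e+10 − 1/1.2806e+11)) m/s ≈ 1.998e+05 m/s = 199.8 km/s.
vₐ = √(GM · (2/rₐ − 1/a)) = √(1.078e+21 · (2/2.115e+11 − 1/1.2806e+11)) m/s ≈ 4.214e+04 m/s = 42.14 km/s.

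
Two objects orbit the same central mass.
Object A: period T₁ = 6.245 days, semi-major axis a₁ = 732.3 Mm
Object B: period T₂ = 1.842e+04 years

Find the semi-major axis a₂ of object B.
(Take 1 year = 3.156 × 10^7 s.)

Convert to SI: T₁ = 6.245 days = 539568 s; a₁ = 732.3 Mm = 7.323e+08 m; T₂ = 1.842e+04 years = 5.81335e+11 s.
Kepler's third law: (T₁/T₂)² = (a₁/a₂)³ ⇒ a₂ = a₁ · (T₂/T₁)^(2/3).
T₂/T₁ = 5.81335e+11 / 539568 = 1.07741e+06.
a₂ = 7.323e+08 · (1.07741e+06)^(2/3) m ≈ 7.696e+12 m = 7.696 Tm.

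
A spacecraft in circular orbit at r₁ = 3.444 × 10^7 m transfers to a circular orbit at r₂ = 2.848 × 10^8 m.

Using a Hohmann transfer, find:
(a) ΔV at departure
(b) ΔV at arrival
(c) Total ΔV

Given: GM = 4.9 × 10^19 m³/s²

Transfer semi-major axis: a_t = (r₁ + r₂)/2 = (3.444e+07 + 2.848e+08)/2 = 1.5962e+08 m.
Circular speeds: v₁ = √(GM/r₁) = 1.1928e+06 m/s, v₂ = √(GM/r₂) = 414790 m/s.
Transfer speeds (vis-viva v² = GM(2/r − 1/a_t)): v₁ᵗ = 1.59328e+06 m/s, v₂ᵗ = 192671 m/s.
(a) ΔV₁ = |v₁ᵗ − v₁| ≈ 4.005e+05 m/s = 400.5 km/s.
(b) ΔV₂ = |v₂ − v₂ᵗ| ≈ 2.221e+05 m/s = 222.1 km/s.
(c) ΔV_total = ΔV₁ + ΔV₂ ≈ 6.226e+05 m/s = 622.6 km/s.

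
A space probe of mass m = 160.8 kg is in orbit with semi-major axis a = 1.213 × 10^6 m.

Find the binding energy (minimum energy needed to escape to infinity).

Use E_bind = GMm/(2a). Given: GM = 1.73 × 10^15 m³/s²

Total orbital energy is E = −GMm/(2a); binding energy is E_bind = −E = GMm/(2a).
E_bind = 1.73e+15 · 160.8 / (2 · 1.213e+06) J ≈ 1.147e+11 J = 114.7 GJ.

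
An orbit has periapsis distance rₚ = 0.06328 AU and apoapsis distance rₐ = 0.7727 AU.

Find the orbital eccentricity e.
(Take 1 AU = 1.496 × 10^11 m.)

Convert to SI: rₚ = 0.06328 AU = 9.46669e+09 m; rₐ = 0.7727 AU = 1.15596e+11 m.
e = (rₐ − rₚ) / (rₐ + rₚ).
e = (1.15596e+11 − 9.46669e+09) / (1.15596e+11 + 9.46669e+09) = 1.06129e+11 / 1.25063e+11 ≈ 0.8486.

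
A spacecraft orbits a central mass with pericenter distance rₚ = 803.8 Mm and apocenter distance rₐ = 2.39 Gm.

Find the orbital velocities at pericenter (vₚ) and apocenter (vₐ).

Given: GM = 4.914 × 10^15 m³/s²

Convert to SI: rₚ = 803.8 Mm = 8.038e+08 m; rₐ = 2.39 Gm = 2.39e+09 m.
Use the vis-viva equation v² = GM(2/r − 1/a) with a = (rₚ + rₐ)/2 = (8.038e+08 + 2.39e+09)/2 = 1.5969e+09 m.
vₚ = √(GM · (2/rₚ − 1/a)) = √(4.914e+15 · (2/8.038e+08 − 1/1.5969e+09)) m/s ≈ 3025 m/s = 3.025 km/s.
vₐ = √(GM · (2/rₐ − 1/a)) = √(4.914e+15 · (2/2.39e+09 − 1/1.5969e+09)) m/s ≈ 1017 m/s = 1.017 km/s.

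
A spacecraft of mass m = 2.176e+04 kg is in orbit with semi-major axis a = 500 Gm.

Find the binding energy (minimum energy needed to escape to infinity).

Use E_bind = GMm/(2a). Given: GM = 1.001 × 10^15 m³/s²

Convert to SI: a = 500 Gm = 5e+11 m.
Total orbital energy is E = −GMm/(2a); binding energy is E_bind = −E = GMm/(2a).
E_bind = 1.001e+15 · 2.176e+04 / (2 · 5e+11) J ≈ 2.178e+07 J = 21.78 MJ.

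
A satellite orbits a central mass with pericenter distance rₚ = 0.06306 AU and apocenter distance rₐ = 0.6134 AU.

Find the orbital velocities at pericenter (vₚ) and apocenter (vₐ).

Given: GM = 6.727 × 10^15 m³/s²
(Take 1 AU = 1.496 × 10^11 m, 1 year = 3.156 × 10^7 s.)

Convert to SI: rₚ = 0.06306 AU = 9.43378e+09 m; rₐ = 0.6134 AU = 9.17646e+10 m.
Use the vis-viva equation v² = GM(2/r − 1/a) with a = (rₚ + rₐ)/2 = (9.43378e+09 + 9.17646e+10)/2 = 5.05992e+10 m.
vₚ = √(GM · (2/rₚ − 1/a)) = √(6.727e+15 · (2/9.43378e+09 − 1/5.05992e+10)) m/s ≈ 1137 m/s = 0.2399 AU/year.
vₐ = √(GM · (2/rₐ − 1/a)) = √(6.727e+15 · (2/9.17646e+10 − 1/5.05992e+10)) m/s ≈ 116.9 m/s = 0.02466 AU/year.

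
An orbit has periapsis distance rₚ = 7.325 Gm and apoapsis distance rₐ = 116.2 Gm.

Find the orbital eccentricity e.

Convert to SI: rₚ = 7.325 Gm = 7.325e+09 m; rₐ = 116.2 Gm = 1.162e+11 m.
e = (rₐ − rₚ) / (rₐ + rₚ).
e = (1.162e+11 − 7.325e+09) / (1.162e+11 + 7.325e+09) = 1.08875e+11 / 1.23525e+11 ≈ 0.8814.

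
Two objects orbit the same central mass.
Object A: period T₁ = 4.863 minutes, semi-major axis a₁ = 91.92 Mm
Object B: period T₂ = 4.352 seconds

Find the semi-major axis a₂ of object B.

Convert to SI: T₁ = 4.863 minutes = 291.78 s; a₁ = 91.92 Mm = 9.192e+07 m.
Kepler's third law: (T₁/T₂)² = (a₁/a₂)³ ⇒ a₂ = a₁ · (T₂/T₁)^(2/3).
T₂/T₁ = 4.352 / 291.78 = 0.0149153.
a₂ = 9.192e+07 · (0.0149153)^(2/3) m ≈ 5.57e+06 m = 5.57 Mm.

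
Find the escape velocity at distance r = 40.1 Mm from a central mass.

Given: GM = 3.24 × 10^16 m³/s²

Convert to SI: r = 40.1 Mm = 4.01e+07 m.
Escape velocity comes from setting total energy to zero: ½v² − GM/r = 0 ⇒ v_esc = √(2GM / r).
v_esc = √(2 · 3.24e+16 / 4.01e+07) m/s ≈ 4.02e+04 m/s = 40.2 km/s.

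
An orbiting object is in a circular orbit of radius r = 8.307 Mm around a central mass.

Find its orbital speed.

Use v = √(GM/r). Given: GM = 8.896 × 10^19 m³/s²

Convert to SI: r = 8.307 Mm = 8.307e+06 m.
For a circular orbit, gravity supplies the centripetal force, so v = √(GM / r).
v = √(8.896e+19 / 8.307e+06) m/s ≈ 3.272e+06 m/s = 3272 km/s.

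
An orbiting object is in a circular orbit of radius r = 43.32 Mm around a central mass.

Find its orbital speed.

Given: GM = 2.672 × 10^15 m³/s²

Convert to SI: r = 43.32 Mm = 4.332e+07 m.
For a circular orbit, gravity supplies the centripetal force, so v = √(GM / r).
v = √(2.672e+15 / 4.332e+07) m/s ≈ 7854 m/s = 7.854 km/s.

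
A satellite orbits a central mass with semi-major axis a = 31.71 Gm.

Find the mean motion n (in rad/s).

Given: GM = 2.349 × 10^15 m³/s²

Convert to SI: a = 31.71 Gm = 3.171e+10 m.
n = √(GM / a³).
n = √(2.349e+15 / (3.171e+10)³) rad/s ≈ 8.583e-09 rad/s.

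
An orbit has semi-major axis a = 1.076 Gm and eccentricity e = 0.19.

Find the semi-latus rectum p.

Convert to SI: a = 1.076 Gm = 1.076e+09 m.
p = a (1 − e²).
p = 1.076e+09 · (1 − (0.19)²) = 1.076e+09 · 0.9639 ≈ 1.037e+09 m = 1.037 Gm.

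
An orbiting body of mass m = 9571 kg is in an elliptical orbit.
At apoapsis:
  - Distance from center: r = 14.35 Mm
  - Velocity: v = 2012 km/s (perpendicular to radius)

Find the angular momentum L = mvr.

Convert to SI: r = 14.35 Mm = 1.435e+07 m; v = 2012 km/s = 2.012e+06 m/s.
Since v is perpendicular to r, L = m · v · r.
L = 9571 · 2.012e+06 · 1.435e+07 kg·m²/s ≈ 2.763e+17 kg·m²/s.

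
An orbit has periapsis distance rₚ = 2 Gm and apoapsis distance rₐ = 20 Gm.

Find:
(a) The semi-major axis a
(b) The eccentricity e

Convert to SI: rₚ = 2 Gm = 2e+09 m; rₐ = 20 Gm = 2e+10 m.
(a) a = (rₚ + rₐ) / 2 = (2e+09 + 2e+10) / 2 ≈ 1.1e+10 m = 11 Gm.
(b) e = (rₐ − rₚ) / (rₐ + rₚ) = (2e+10 − 2e+09) / (2e+10 + 2e+09) ≈ 0.8182.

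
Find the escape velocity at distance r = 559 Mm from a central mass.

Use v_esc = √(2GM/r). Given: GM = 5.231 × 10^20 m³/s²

Convert to SI: r = 559 Mm = 5.59e+08 m.
Escape velocity comes from setting total energy to zero: ½v² − GM/r = 0 ⇒ v_esc = √(2GM / r).
v_esc = √(2 · 5.231e+20 / 5.59e+08) m/s ≈ 1.368e+06 m/s = 1368 km/s.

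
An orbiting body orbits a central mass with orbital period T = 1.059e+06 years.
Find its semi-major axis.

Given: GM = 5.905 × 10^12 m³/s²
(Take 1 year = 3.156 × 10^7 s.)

Convert to SI: T = 1.059e+06 years = 3.3422e+13 s.
Invert Kepler's third law: a = (GM · T² / (4π²))^(1/3).
Substituting T = 3.3422e+13 s and GM = 5.905e+12 m³/s²:
a = (5.905e+12 · (3.3422e+13)² / (4π²))^(1/3) m
a ≈ 5.508e+12 m = 5.508 Tm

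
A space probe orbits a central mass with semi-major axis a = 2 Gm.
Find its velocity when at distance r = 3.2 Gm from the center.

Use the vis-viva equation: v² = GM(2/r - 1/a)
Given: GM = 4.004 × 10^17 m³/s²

Convert to SI: a = 2 Gm = 2e+09 m; r = 3.2 Gm = 3.2e+09 m.
Vis-viva: v = √(GM · (2/r − 1/a)).
2/r − 1/a = 2/3.2e+09 − 1/2e+09 = 1.25e-10 m⁻¹.
v = √(4.004e+17 · 1.25e-10) m/s ≈ 7075 m/s = 7.075 km/s.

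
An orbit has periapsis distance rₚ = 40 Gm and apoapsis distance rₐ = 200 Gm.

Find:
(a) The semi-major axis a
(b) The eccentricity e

Convert to SI: rₚ = 40 Gm = 4e+10 m; rₐ = 200 Gm = 2e+11 m.
(a) a = (rₚ + rₐ) / 2 = (4e+10 + 2e+11) / 2 ≈ 1.2e+11 m = 120 Gm.
(b) e = (rₐ − rₚ) / (rₐ + rₚ) = (2e+11 − 4e+10) / (2e+11 + 4e+10) ≈ 0.6667.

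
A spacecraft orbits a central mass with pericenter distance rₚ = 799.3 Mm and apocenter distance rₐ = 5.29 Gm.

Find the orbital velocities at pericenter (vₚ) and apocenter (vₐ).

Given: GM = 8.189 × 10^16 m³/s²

Convert to SI: rₚ = 799.3 Mm = 7.993e+08 m; rₐ = 5.29 Gm = 5.29e+09 m.
Use the vis-viva equation v² = GM(2/r − 1/a) with a = (rₚ + rₐ)/2 = (7.993e+08 + 5.29e+09)/2 = 3.04465e+09 m.
vₚ = √(GM · (2/rₚ − 1/a)) = √(8.189e+16 · (2/7.993e+08 − 1/3.04465e+09)) m/s ≈ 1.334e+04 m/s = 13.34 km/s.
vₐ = √(GM · (2/rₐ − 1/a)) = √(8.189e+16 · (2/5.29e+09 − 1/3.04465e+09)) m/s ≈ 2016 m/s = 2.016 km/s.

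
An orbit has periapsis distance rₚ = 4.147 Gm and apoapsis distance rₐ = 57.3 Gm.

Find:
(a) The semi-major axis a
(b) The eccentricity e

Convert to SI: rₚ = 4.147 Gm = 4.147e+09 m; rₐ = 57.3 Gm = 5.73e+10 m.
(a) a = (rₚ + rₐ) / 2 = (4.147e+09 + 5.73e+10) / 2 ≈ 3.072e+10 m = 30.72 Gm.
(b) e = (rₐ − rₚ) / (rₐ + rₚ) = (5.73e+10 − 4.147e+09) / (5.73e+10 + 4.147e+09) ≈ 0.865.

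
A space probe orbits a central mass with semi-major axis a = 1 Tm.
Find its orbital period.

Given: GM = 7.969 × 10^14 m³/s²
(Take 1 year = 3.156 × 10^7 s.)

Convert to SI: a = 1 Tm = 1e+12 m.
Kepler's third law: T = 2π √(a³ / GM).
Substituting a = 1e+12 m and GM = 7.969e+14 m³/s²:
T = 2π √((1e+12)³ / 7.969e+14) s
T ≈ 2.226e+11 s = 7052 years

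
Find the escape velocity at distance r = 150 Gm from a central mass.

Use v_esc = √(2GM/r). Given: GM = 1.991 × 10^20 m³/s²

Convert to SI: r = 150 Gm = 1.5e+11 m.
Escape velocity comes from setting total energy to zero: ½v² − GM/r = 0 ⇒ v_esc = √(2GM / r).
v_esc = √(2 · 1.991e+20 / 1.5e+11) m/s ≈ 5.152e+04 m/s = 51.52 km/s.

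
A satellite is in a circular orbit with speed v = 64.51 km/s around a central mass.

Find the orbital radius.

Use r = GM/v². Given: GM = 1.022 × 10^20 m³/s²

Convert to SI: v = 64.51 km/s = 64510 m/s.
For a circular orbit, v² = GM / r, so r = GM / v².
r = 1.022e+20 / (64510)² m ≈ 2.456e+10 m = 24.56 Gm.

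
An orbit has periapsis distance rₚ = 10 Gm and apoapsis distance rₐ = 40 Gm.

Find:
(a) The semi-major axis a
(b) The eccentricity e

Convert to SI: rₚ = 10 Gm = 1e+10 m; rₐ = 40 Gm = 4e+10 m.
(a) a = (rₚ + rₐ) / 2 = (1e+10 + 4e+10) / 2 ≈ 2.5e+10 m = 25 Gm.
(b) e = (rₐ − rₚ) / (rₐ + rₚ) = (4e+10 − 1e+10) / (4e+10 + 1e+10) ≈ 0.6.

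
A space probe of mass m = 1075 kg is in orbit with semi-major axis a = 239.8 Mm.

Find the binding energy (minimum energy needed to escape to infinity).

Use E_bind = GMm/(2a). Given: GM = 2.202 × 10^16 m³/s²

Convert to SI: a = 239.8 Mm = 2.398e+08 m.
Total orbital energy is E = −GMm/(2a); binding energy is E_bind = −E = GMm/(2a).
E_bind = 2.202e+16 · 1075 / (2 · 2.398e+08) J ≈ 4.936e+10 J = 49.36 GJ.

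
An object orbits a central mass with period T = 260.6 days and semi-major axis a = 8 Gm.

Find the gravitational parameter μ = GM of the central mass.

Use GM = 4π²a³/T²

Convert to SI: T = 260.6 days = 2.25158e+07 s; a = 8 Gm = 8e+09 m.
GM = 4π² · a³ / T².
GM = 4π² · (8e+09)³ / (2.25158e+07)² m³/s² ≈ 3.987e+16 m³/s² = 3.987 × 10^16 m³/s².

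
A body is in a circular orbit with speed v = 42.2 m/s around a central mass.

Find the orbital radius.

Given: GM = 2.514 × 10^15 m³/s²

For a circular orbit, v² = GM / r, so r = GM / v².
r = 2.514e+15 / (42.2)² m ≈ 1.412e+12 m = 1.412 Tm.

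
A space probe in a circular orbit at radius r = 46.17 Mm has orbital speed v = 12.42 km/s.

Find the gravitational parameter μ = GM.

Convert to SI: r = 46.17 Mm = 4.617e+07 m; v = 12.42 km/s = 12420 m/s.
For a circular orbit v² = GM/r, so GM = v² · r.
GM = (12420)² · 4.617e+07 m³/s² ≈ 7.122e+15 m³/s² = 7.122 × 10^15 m³/s².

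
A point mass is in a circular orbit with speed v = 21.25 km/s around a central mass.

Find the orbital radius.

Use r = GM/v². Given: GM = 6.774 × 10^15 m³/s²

Convert to SI: v = 21.25 km/s = 21250 m/s.
For a circular orbit, v² = GM / r, so r = GM / v².
r = 6.774e+15 / (21250)² m ≈ 1.5e+07 m = 15 Mm.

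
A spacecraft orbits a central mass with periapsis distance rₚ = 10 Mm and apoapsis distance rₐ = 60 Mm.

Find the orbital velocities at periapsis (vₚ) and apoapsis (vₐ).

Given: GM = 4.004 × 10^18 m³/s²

Convert to SI: rₚ = 10 Mm = 1e+07 m; rₐ = 60 Mm = 6e+07 m.
Use the vis-viva equation v² = GM(2/r − 1/a) with a = (rₚ + rₐ)/2 = (1e+07 + 6e+07)/2 = 3.5e+07 m.
vₚ = √(GM · (2/rₚ − 1/a)) = √(4.004e+18 · (2/1e+07 − 1/3.5e+07)) m/s ≈ 8.285e+05 m/s = 828.5 km/s.
vₐ = √(GM · (2/rₐ − 1/a)) = √(4.004e+18 · (2/6e+07 − 1/3.5e+07)) m/s ≈ 1.381e+05 m/s = 138.1 km/s.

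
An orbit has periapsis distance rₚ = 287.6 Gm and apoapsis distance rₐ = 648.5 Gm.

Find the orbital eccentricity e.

Convert to SI: rₚ = 287.6 Gm = 2.876e+11 m; rₐ = 648.5 Gm = 6.485e+11 m.
e = (rₐ − rₚ) / (rₐ + rₚ).
e = (6.485e+11 − 2.876e+11) / (6.485e+11 + 2.876e+11) = 3.609e+11 / 9.361e+11 ≈ 0.3855.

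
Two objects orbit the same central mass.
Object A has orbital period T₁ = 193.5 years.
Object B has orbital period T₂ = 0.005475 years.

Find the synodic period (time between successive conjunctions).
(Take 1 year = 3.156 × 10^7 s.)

Convert to SI: T₁ = 193.5 years = 6.10686e+09 s; T₂ = 0.005475 years = 172791 s.
T_syn = |T₁ · T₂ / (T₁ − T₂)|.
T_syn = |6.10686e+09 · 172791 / (6.10686e+09 − 172791)| s ≈ 1.728e+05 s = 0.005475 years.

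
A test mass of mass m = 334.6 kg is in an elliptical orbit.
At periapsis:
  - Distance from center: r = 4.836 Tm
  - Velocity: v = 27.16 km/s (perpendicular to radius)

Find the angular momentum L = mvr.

Convert to SI: r = 4.836 Tm = 4.836e+12 m; v = 27.16 km/s = 27160 m/s.
Since v is perpendicular to r, L = m · v · r.
L = 334.6 · 27160 · 4.836e+12 kg·m²/s ≈ 4.395e+19 kg·m²/s.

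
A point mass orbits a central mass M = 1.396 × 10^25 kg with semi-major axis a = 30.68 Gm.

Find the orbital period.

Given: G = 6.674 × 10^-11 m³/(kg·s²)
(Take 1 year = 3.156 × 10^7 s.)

Convert to SI: a = 30.68 Gm = 3.068e+10 m.
GM = G · M = 6.674e-11 · 1.396e+25 = 9.3169e+14 m³/s².
Kepler's third law: T = 2π √(a³ / GM).
Substituting a = 3.068e+10 m and GM = 9.3169e+14 m³/s²:
T = 2π √((3.068e+10)³ / 9.3169e+14) s
T ≈ 1.106e+09 s = 35.05 years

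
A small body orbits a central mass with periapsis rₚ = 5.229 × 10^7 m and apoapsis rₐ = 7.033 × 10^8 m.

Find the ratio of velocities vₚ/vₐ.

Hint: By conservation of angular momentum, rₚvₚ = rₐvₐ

Conservation of angular momentum gives rₚvₚ = rₐvₐ, so vₚ/vₐ = rₐ/rₚ.
vₚ/vₐ = 7.033e+08 / 5.229e+07 ≈ 13.45.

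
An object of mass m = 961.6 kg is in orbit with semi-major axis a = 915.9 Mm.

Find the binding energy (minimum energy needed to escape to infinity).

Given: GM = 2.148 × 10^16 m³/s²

Convert to SI: a = 915.9 Mm = 9.159e+08 m.
Total orbital energy is E = −GMm/(2a); binding energy is E_bind = −E = GMm/(2a).
E_bind = 2.148e+16 · 961.6 / (2 · 9.159e+08) J ≈ 1.128e+10 J = 11.28 GJ.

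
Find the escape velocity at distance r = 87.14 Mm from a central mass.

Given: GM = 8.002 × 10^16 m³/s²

Convert to SI: r = 87.14 Mm = 8.714e+07 m.
Escape velocity comes from setting total energy to zero: ½v² − GM/r = 0 ⇒ v_esc = √(2GM / r).
v_esc = √(2 · 8.002e+16 / 8.714e+07) m/s ≈ 4.286e+04 m/s = 42.86 km/s.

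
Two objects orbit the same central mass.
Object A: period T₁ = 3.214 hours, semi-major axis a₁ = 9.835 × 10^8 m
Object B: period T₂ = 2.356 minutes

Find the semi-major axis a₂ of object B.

Convert to SI: T₁ = 3.214 hours = 11570.4 s; T₂ = 2.356 minutes = 141.36 s.
Kepler's third law: (T₁/T₂)² = (a₁/a₂)³ ⇒ a₂ = a₁ · (T₂/T₁)^(2/3).
T₂/T₁ = 141.36 / 11570.4 = 0.0122174.
a₂ = 9.835e+08 · (0.0122174)^(2/3) m ≈ 5.217e+07 m = 5.217 × 10^7 m.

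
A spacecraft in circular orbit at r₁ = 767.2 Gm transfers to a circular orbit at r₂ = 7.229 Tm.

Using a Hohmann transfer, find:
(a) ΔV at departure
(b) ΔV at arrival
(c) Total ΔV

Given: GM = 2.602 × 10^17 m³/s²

Convert to SI: r₁ = 767.2 Gm = 7.672e+11 m; r₂ = 7.229 Tm = 7.229e+12 m.
Transfer semi-major axis: a_t = (r₁ + r₂)/2 = (7.672e+11 + 7.229e+12)/2 = 3.9981e+12 m.
Circular speeds: v₁ = √(GM/r₁) = 582.37 m/s, v₂ = √(GM/r₂) = 189.721 m/s.
Transfer speeds (vis-viva v² = GM(2/r − 1/a_t)): v₁ᵗ = 783.09 m/s, v₂ᵗ = 83.1078 m/s.
(a) ΔV₁ = |v₁ᵗ − v₁| ≈ 200.7 m/s = 200.7 m/s.
(b) ΔV₂ = |v₂ − v₂ᵗ| ≈ 106.6 m/s = 106.6 m/s.
(c) ΔV_total = ΔV₁ + ΔV₂ ≈ 307.3 m/s = 307.3 m/s.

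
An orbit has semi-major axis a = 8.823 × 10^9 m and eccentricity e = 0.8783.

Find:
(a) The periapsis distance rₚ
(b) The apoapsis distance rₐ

(a) rₚ = a(1 − e) = 8.823e+09 · (1 − 0.8783) = 8.823e+09 · 0.1217 ≈ 1.074e+09 m = 1.074 × 10^9 m.
(b) rₐ = a(1 + e) = 8.823e+09 · (1 + 0.8783) = 8.823e+09 · 1.8783 ≈ 1.657e+10 m = 1.657 × 10^10 m.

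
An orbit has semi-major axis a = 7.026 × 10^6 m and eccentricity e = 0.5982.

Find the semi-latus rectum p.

p = a (1 − e²).
p = 7.026e+06 · (1 − (0.5982)²) = 7.026e+06 · 0.642157 ≈ 4.512e+06 m = 4.512 × 10^6 m.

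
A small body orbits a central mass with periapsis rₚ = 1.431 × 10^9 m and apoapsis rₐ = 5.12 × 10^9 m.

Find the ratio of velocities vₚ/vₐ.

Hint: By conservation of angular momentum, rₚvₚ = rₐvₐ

Conservation of angular momentum gives rₚvₚ = rₐvₐ, so vₚ/vₐ = rₐ/rₚ.
vₚ/vₐ = 5.12e+09 / 1.431e+09 ≈ 3.578.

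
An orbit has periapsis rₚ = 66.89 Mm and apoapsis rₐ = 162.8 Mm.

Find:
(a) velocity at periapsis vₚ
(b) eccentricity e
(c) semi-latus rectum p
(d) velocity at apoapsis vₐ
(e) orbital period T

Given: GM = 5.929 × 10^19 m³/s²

Convert to SI: rₚ = 66.89 Mm = 6.689e+07 m; rₐ = 162.8 Mm = 1.628e+08 m.
(a) With a = (rₚ + rₐ)/2 = 1.14845e+08 m, vₚ = √(GM (2/rₚ − 1/a)) = √(5.929e+19 · (2/6.689e+07 − 1/1.14845e+08)) m/s ≈ 1.121e+06 m/s
(b) e = (rₐ − rₚ)/(rₐ + rₚ) = (1.628e+08 − 6.689e+07)/(1.628e+08 + 6.689e+07) ≈ 0.4176
(c) From a = (rₚ + rₐ)/2 = 1.14845e+08 m and e = (rₐ − rₚ)/(rₐ + rₚ) = 0.417563, p = a(1 − e²) = 1.14845e+08 · (1 − (0.417563)²) ≈ 9.482e+07 m
(d) With a = (rₚ + rₐ)/2 = 1.14845e+08 m, vₐ = √(GM (2/rₐ − 1/a)) = √(5.929e+19 · (2/1.628e+08 − 1/1.14845e+08)) m/s ≈ 4.606e+05 m/s
(e) With a = (rₚ + rₐ)/2 = 1.14845e+08 m, T = 2π √(a³/GM) = 2π √((1.14845e+08)³/5.929e+19) s ≈ 1004 s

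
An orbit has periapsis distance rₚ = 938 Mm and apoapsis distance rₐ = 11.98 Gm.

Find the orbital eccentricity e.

Convert to SI: rₚ = 938 Mm = 9.38e+08 m; rₐ = 11.98 Gm = 1.198e+10 m.
e = (rₐ − rₚ) / (rₐ + rₚ).
e = (1.198e+10 − 9.38e+08) / (1.198e+10 + 9.38e+08) = 1.1042e+10 / 1.2918e+10 ≈ 0.8548.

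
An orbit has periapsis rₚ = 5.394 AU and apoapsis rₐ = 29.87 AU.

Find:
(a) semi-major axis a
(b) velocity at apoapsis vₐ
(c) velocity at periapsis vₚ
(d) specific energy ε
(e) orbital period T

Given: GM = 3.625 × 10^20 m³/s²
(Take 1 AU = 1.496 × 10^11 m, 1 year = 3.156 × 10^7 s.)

Convert to SI: rₚ = 5.394 AU = 8.06942e+11 m; rₐ = 29.87 AU = 4.46855e+12 m.
(a) a = (rₚ + rₐ)/2 = (8.06942e+11 + 4.46855e+12)/2 ≈ 2.638e+12 m
(b) With a = (rₚ + rₐ)/2 = 2.63775e+12 m, vₐ = √(GM (2/rₐ − 1/a)) = √(3.625e+20 · (2/4.46855e+12 − 1/2.63775e+12)) m/s ≈ 4982 m/s
(c) With a = (rₚ + rₐ)/2 = 2.63775e+12 m, vₚ = √(GM (2/rₚ − 1/a)) = √(3.625e+20 · (2/8.06942e+11 − 1/2.63775e+12)) m/s ≈ 2.759e+04 m/s
(d) With a = (rₚ + rₐ)/2 = 2.63775e+12 m, ε = −GM/(2a) = −3.625e+20/(2 · 2.63775e+12) J/kg ≈ -6.871e+07 J/kg
(e) With a = (rₚ + rₐ)/2 = 2.63775e+12 m, T = 2π √(a³/GM) = 2π √((2.63775e+12)³/3.625e+20) s ≈ 1.414e+09 s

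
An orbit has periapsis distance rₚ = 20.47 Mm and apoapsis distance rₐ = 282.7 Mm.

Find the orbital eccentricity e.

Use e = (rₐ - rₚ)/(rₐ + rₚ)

Convert to SI: rₚ = 20.47 Mm = 2.047e+07 m; rₐ = 282.7 Mm = 2.827e+08 m.
e = (rₐ − rₚ) / (rₐ + rₚ).
e = (2.827e+08 − 2.047e+07) / (2.827e+08 + 2.047e+07) = 2.6223e+08 / 3.0317e+08 ≈ 0.865.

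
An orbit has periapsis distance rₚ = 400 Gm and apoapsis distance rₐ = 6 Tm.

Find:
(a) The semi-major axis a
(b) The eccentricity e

Convert to SI: rₚ = 400 Gm = 4e+11 m; rₐ = 6 Tm = 6e+12 m.
(a) a = (rₚ + rₐ) / 2 = (4e+11 + 6e+12) / 2 ≈ 3.2e+12 m = 3.2 Tm.
(b) e = (rₐ − rₚ) / (rₐ + rₚ) = (6e+12 − 4e+11) / (6e+12 + 4e+11) ≈ 0.875.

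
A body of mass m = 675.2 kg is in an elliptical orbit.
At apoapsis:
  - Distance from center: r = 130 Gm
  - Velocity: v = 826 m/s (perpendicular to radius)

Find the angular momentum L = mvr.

Convert to SI: r = 130 Gm = 1.3e+11 m.
Since v is perpendicular to r, L = m · v · r.
L = 675.2 · 826 · 1.3e+11 kg·m²/s ≈ 7.25e+16 kg·m²/s.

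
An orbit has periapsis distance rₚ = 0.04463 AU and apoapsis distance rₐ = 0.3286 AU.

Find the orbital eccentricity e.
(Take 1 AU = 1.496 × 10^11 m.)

Convert to SI: rₚ = 0.04463 AU = 6.67665e+09 m; rₐ = 0.3286 AU = 4.91586e+10 m.
e = (rₐ − rₚ) / (rₐ + rₚ).
e = (4.91586e+10 − 6.67665e+09) / (4.91586e+10 + 6.67665e+09) = 4.24819e+10 / 5.58352e+10 ≈ 0.7608.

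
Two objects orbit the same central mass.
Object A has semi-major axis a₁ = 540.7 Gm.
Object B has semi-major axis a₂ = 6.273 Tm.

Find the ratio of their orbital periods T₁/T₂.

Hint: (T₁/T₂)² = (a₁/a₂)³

Convert to SI: a₁ = 540.7 Gm = 5.407e+11 m; a₂ = 6.273 Tm = 6.273e+12 m.
From Kepler's third law, (T₁/T₂)² = (a₁/a₂)³, so T₁/T₂ = (a₁/a₂)^(3/2).
a₁/a₂ = 5.407e+11 / 6.273e+12 = 0.0861948.
T₁/T₂ = (0.0861948)^(3/2) ≈ 0.02531.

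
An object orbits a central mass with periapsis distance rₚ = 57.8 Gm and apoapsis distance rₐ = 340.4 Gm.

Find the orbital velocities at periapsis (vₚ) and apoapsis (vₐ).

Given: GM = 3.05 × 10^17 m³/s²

Convert to SI: rₚ = 57.8 Gm = 5.78e+10 m; rₐ = 340.4 Gm = 3.404e+11 m.
Use the vis-viva equation v² = GM(2/r − 1/a) with a = (rₚ + rₐ)/2 = (5.78e+10 + 3.404e+11)/2 = 1.991e+11 m.
vₚ = √(GM · (2/rₚ − 1/a)) = √(3.05e+17 · (2/5.78e+10 − 1/1.991e+11)) m/s ≈ 3004 m/s = 3.004 km/s.
vₐ = √(GM · (2/rₐ − 1/a)) = √(3.05e+17 · (2/3.404e+11 − 1/1.991e+11)) m/s ≈ 510 m/s = 510 m/s.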